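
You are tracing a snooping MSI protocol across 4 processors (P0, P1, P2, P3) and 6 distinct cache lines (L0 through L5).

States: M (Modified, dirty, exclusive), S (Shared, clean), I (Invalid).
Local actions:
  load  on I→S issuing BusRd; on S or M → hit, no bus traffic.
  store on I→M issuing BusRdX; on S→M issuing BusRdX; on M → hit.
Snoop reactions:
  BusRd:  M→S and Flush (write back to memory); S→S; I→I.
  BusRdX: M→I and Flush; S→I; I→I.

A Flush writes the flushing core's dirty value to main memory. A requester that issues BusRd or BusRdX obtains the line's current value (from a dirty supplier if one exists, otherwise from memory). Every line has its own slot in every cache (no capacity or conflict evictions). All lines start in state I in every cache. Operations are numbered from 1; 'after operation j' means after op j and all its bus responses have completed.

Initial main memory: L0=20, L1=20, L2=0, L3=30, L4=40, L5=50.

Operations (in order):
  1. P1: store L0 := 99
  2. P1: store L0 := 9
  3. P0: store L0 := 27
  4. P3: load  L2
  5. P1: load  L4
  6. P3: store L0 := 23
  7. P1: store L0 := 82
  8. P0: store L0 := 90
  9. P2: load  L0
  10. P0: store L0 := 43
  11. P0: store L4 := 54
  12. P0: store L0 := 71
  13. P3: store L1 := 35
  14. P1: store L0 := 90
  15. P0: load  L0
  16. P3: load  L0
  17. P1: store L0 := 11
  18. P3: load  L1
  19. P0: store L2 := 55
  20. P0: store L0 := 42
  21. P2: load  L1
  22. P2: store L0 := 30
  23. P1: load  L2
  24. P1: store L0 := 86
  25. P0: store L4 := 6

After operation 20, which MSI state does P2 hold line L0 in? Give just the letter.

state = I

1. P1: store L0 := 99  bus=[BusRdX]  L0: P0=I P1=M P2=I P3=I  mem[L0]=20
2. P1: store L0 := 9  bus=[-]  L0: P0=I P1=M P2=I P3=I  mem[L0]=20
3. P0: store L0 := 27  bus=[BusRdX,Flush]  L0: P0=M P1=I P2=I P3=I  mem[L0]=9
4. P3: load  L2  bus=[BusRd]  L2: P0=I P1=I P2=I P3=S  mem[L2]=0
5. P1: load  L4  bus=[BusRd]  L4: P0=I P1=S P2=I P3=I  mem[L4]=40
6. P3: store L0 := 23  bus=[BusRdX,Flush]  L0: P0=I P1=I P2=I P3=M  mem[L0]=27
7. P1: store L0 := 82  bus=[BusRdX,Flush]  L0: P0=I P1=M P2=I P3=I  mem[L0]=23
8. P0: store L0 := 90  bus=[BusRdX,Flush]  L0: P0=M P1=I P2=I P3=I  mem[L0]=82
9. P2: load  L0  bus=[BusRd,Flush]  L0: P0=S P1=I P2=S P3=I  mem[L0]=90
10. P0: store L0 := 43  bus=[BusRdX]  L0: P0=M P1=I P2=I P3=I  mem[L0]=90
11. P0: store L4 := 54  bus=[BusRdX]  L4: P0=M P1=I P2=I P3=I  mem[L4]=40
12. P0: store L0 := 71  bus=[-]  L0: P0=M P1=I P2=I P3=I  mem[L0]=90
13. P3: store L1 := 35  bus=[BusRdX]  L1: P0=I P1=I P2=I P3=M  mem[L1]=20
14. P1: store L0 := 90  bus=[BusRdX,Flush]  L0: P0=I P1=M P2=I P3=I  mem[L0]=71
15. P0: load  L0  bus=[BusRd,Flush]  L0: P0=S P1=S P2=I P3=I  mem[L0]=90
16. P3: load  L0  bus=[BusRd]  L0: P0=S P1=S P2=I P3=S  mem[L0]=90
17. P1: store L0 := 11  bus=[BusRdX]  L0: P0=I P1=M P2=I P3=I  mem[L0]=90
18. P3: load  L1  bus=[-]  L1: P0=I P1=I P2=I P3=M  mem[L1]=20
19. P0: store L2 := 55  bus=[BusRdX]  L2: P0=M P1=I P2=I P3=I  mem[L2]=0
20. P0: store L0 := 42  bus=[BusRdX,Flush]  L0: P0=M P1=I P2=I P3=I  mem[L0]=11
21. P2: load  L1  bus=[BusRd,Flush]  L1: P0=I P1=I P2=S P3=S  mem[L1]=35
22. P2: store L0 := 30  bus=[BusRdX,Flush]  L0: P0=I P1=I P2=M P3=I  mem[L0]=42
23. P1: load  L2  bus=[BusRd,Flush]  L2: P0=S P1=S P2=I P3=I  mem[L2]=55
24. P1: store L0 := 86  bus=[BusRdX,Flush]  L0: P0=I P1=M P2=I P3=I  mem[L0]=30
25. P0: store L4 := 6  bus=[-]  L4: P0=M P1=I P2=I P3=I  mem[L4]=40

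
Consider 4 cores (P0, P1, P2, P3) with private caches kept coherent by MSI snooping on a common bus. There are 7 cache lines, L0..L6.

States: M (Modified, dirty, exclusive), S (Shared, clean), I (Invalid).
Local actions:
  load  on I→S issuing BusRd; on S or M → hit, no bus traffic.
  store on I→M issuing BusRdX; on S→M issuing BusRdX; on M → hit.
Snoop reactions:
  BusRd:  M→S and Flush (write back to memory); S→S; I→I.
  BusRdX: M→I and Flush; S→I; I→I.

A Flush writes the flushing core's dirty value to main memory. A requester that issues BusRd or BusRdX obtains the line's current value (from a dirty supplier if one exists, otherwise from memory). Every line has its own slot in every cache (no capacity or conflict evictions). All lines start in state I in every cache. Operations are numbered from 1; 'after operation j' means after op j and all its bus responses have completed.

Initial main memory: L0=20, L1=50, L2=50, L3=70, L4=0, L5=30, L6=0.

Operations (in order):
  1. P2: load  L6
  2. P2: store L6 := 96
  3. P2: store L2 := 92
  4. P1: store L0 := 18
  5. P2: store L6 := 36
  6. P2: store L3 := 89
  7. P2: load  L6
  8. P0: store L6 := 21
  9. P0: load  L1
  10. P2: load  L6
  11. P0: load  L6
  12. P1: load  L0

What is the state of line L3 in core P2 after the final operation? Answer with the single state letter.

state = M

1. P2: load  L6  bus=[BusRd]  L6: P0=I P1=I P2=S P3=I  mem[L6]=0
2. P2: store L6 := 96  bus=[BusRdX]  L6: P0=I P1=I P2=M P3=I  mem[L6]=0
3. P2: store L2 := 92  bus=[BusRdX]  L2: P0=I P1=I P2=M P3=I  mem[L2]=50
4. P1: store L0 := 18  bus=[BusRdX]  L0: P0=I P1=M P2=I P3=I  mem[L0]=20
5. P2: store L6 := 36  bus=[-]  L6: P0=I P1=I P2=M P3=I  mem[L6]=0
6. P2: store L3 := 89  bus=[BusRdX]  L3: P0=I P1=I P2=M P3=I  mem[L3]=70
7. P2: load  L6  bus=[-]  L6: P0=I P1=I P2=M P3=I  mem[L6]=0
8. P0: store L6 := 21  bus=[BusRdX,Flush]  L6: P0=M P1=I P2=I P3=I  mem[L6]=36
9. P0: load  L1  bus=[BusRd]  L1: P0=S P1=I P2=I P3=I  mem[L1]=50
10. P2: load  L6  bus=[BusRd,Flush]  L6: P0=S P1=I P2=S P3=I  mem[L6]=21
11. P0: load  L6  bus=[-]  L6: P0=S P1=I P2=S P3=I  mem[L6]=21
12. P1: load  L0  bus=[-]  L0: P0=I P1=M P2=I P3=I  mem[L0]=20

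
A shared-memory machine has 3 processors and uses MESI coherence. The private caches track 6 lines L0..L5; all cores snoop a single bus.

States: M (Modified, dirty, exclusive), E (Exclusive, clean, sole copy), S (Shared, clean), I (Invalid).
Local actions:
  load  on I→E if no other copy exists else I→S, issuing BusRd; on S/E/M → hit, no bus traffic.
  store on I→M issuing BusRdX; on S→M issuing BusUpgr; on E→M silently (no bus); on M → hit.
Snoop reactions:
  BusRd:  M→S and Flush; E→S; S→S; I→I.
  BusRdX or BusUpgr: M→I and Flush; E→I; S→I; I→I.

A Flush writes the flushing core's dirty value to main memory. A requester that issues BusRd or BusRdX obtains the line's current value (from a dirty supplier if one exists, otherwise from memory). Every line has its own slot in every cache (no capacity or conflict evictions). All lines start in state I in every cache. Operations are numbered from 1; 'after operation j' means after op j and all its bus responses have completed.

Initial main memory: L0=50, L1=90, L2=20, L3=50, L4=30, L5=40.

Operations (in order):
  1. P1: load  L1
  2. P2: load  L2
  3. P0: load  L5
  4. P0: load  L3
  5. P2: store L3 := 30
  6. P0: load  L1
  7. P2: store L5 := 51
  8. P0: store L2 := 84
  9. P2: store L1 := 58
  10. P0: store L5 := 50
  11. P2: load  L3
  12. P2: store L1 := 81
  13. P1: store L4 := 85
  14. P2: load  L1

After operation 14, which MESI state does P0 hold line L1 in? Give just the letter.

state = I

1. P1: load  L1  bus=[BusRd]  L1: P0=I P1=E P2=I  mem[L1]=90
2. P2: load  L2  bus=[BusRd]  L2: P0=I P1=I P2=E  mem[L2]=20
3. P0: load  L5  bus=[BusRd]  L5: P0=E P1=I P2=I  mem[L5]=40
4. P0: load  L3  bus=[BusRd]  L3: P0=E P1=I P2=I  mem[L3]=50
5. P2: store L3 := 30  bus=[BusRdX]  L3: P0=I P1=I P2=M  mem[L3]=50
6. P0: load  L1  bus=[BusRd]  L1: P0=S P1=S P2=I  mem[L1]=90
7. P2: store L5 := 51  bus=[BusRdX]  L5: P0=I P1=I P2=M  mem[L5]=40
8. P0: store L2 := 84  bus=[BusRdX]  L2: P0=M P1=I P2=I  mem[L2]=20
9. P2: store L1 := 58  bus=[BusRdX]  L1: P0=I P1=I P2=M  mem[L1]=90
10. P0: store L5 := 50  bus=[BusRdX,Flush]  L5: P0=M P1=I P2=I  mem[L5]=51
11. P2: load  L3  bus=[-]  L3: P0=I P1=I P2=M  mem[L3]=50
12. P2: store L1 := 81  bus=[-]  L1: P0=I P1=I P2=M  mem[L1]=90
13. P1: store L4 := 85  bus=[BusRdX]  L4: P0=I P1=M P2=I  mem[L4]=30
14. P2: load  L1  bus=[-]  L1: P0=I P1=I P2=M  mem[L1]=90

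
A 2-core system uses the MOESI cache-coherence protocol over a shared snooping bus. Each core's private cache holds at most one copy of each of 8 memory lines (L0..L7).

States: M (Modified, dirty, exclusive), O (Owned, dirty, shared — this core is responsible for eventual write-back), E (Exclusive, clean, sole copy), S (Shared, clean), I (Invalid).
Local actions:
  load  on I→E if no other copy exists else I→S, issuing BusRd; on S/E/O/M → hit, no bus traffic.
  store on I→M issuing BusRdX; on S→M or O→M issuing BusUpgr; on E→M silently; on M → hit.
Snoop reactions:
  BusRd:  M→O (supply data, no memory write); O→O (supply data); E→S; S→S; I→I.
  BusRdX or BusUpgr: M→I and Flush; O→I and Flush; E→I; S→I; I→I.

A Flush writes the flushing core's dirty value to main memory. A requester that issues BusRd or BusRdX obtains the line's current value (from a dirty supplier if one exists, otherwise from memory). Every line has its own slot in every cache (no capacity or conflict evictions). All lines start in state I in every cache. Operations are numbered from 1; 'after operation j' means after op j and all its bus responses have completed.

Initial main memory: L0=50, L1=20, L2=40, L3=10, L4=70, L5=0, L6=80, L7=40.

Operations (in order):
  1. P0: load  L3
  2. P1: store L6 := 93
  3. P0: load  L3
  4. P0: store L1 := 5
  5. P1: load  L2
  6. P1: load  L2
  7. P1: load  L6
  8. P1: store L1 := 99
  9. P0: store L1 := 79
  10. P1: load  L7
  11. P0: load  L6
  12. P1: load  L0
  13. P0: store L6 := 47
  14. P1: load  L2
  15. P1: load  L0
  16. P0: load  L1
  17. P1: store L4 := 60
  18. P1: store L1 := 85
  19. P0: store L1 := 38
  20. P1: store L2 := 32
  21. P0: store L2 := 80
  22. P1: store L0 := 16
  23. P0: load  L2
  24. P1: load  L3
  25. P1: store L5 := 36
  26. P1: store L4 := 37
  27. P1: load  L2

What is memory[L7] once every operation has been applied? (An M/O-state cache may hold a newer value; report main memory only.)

memory[L7] = 40

step 1: P0: load  L3  ⟶  EI  (L3)  txn=BusRd  M[L3]=10
step 2: P1: store L6 := 93  ⟶  IM  (L6)  txn=BusRdX  M[L6]=80
step 3: P0: load  L3  ⟶  EI  (L3)  txn=∅  M[L3]=10
step 4: P0: store L1 := 5  ⟶  MI  (L1)  txn=BusRdX  M[L1]=20
step 5: P1: load  L2  ⟶  IE  (L2)  txn=BusRd  M[L2]=40
step 6: P1: load  L2  ⟶  IE  (L2)  txn=∅  M[L2]=40
step 7: P1: load  L6  ⟶  IM  (L6)  txn=∅  M[L6]=80
step 8: P1: store L1 := 99  ⟶  IM  (L1)  txn=BusRdX+Flush  M[L1]=5
step 9: P0: store L1 := 79  ⟶  MI  (L1)  txn=BusRdX+Flush  M[L1]=99
step 10: P1: load  L7  ⟶  IE  (L7)  txn=BusRd  M[L7]=40
step 11: P0: load  L6  ⟶  SO  (L6)  txn=BusRd  M[L6]=80
step 12: P1: load  L0  ⟶  IE  (L0)  txn=BusRd  M[L0]=50
step 13: P0: store L6 := 47  ⟶  MI  (L6)  txn=BusUpgr+Flush  M[L6]=93
step 14: P1: load  L2  ⟶  IE  (L2)  txn=∅  M[L2]=40
step 15: P1: load  L0  ⟶  IE  (L0)  txn=∅  M[L0]=50
step 16: P0: load  L1  ⟶  MI  (L1)  txn=∅  M[L1]=99
step 17: P1: store L4 := 60  ⟶  IM  (L4)  txn=BusRdX  M[L4]=70
step 18: P1: store L1 := 85  ⟶  IM  (L1)  txn=BusRdX+Flush  M[L1]=79
step 19: P0: store L1 := 38  ⟶  MI  (L1)  txn=BusRdX+Flush  M[L1]=85
step 20: P1: store L2 := 32  ⟶  IM  (L2)  txn=∅  M[L2]=40
step 21: P0: store L2 := 80  ⟶  MI  (L2)  txn=BusRdX+Flush  M[L2]=32
step 22: P1: store L0 := 16  ⟶  IM  (L0)  txn=∅  M[L0]=50
step 23: P0: load  L2  ⟶  MI  (L2)  txn=∅  M[L2]=32
step 24: P1: load  L3  ⟶  SS  (L3)  txn=BusRd  M[L3]=10
step 25: P1: store L5 := 36  ⟶  IM  (L5)  txn=BusRdX  M[L5]=0
step 26: P1: store L4 := 37  ⟶  IM  (L4)  txn=∅  M[L4]=70
step 27: P1: load  L2  ⟶  OS  (L2)  txn=BusRd  M[L2]=32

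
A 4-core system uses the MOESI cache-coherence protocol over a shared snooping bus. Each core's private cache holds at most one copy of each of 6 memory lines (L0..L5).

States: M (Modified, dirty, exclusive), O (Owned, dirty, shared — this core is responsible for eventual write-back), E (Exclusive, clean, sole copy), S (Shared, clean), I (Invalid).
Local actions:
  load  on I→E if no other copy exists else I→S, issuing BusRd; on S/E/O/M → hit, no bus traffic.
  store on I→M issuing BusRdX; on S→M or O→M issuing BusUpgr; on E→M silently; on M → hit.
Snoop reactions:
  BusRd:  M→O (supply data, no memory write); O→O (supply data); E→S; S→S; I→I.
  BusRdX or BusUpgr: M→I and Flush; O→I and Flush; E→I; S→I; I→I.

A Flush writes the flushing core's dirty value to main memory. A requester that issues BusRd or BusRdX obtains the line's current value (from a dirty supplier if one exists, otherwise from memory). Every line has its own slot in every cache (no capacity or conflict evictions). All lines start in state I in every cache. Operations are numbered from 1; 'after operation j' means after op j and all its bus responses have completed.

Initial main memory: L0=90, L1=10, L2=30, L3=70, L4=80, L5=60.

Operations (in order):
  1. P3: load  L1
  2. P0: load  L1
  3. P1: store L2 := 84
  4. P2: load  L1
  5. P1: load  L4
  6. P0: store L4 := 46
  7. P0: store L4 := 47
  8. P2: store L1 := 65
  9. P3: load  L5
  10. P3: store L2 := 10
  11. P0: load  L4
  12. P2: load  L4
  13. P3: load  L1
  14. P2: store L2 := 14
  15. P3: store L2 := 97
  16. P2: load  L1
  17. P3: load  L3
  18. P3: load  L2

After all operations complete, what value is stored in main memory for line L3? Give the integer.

  op1 P3: load  L1 → I/I/I/E on L1; bus BusRd; mem=10
  op2 P0: load  L1 → S/I/I/S on L1; bus BusRd; mem=10
  op3 P1: store L2 := 84 → I/M/I/I on L2; bus BusRdX; mem=30
  op4 P2: load  L1 → S/I/S/S on L1; bus BusRd; mem=10
  op5 P1: load  L4 → I/E/I/I on L4; bus BusRd; mem=80
  op6 P0: store L4 := 46 → M/I/I/I on L4; bus BusRdX; mem=80
  op7 P0: store L4 := 47 → M/I/I/I on L4; bus (none); mem=80
  op8 P2: store L1 := 65 → I/I/M/I on L1; bus BusUpgr; mem=10
  op9 P3: load  L5 → I/I/I/E on L5; bus BusRd; mem=60
  op10 P3: store L2 := 10 → I/I/I/M on L2; bus BusRdX Flush; mem=84
  op11 P0: load  L4 → M/I/I/I on L4; bus (none); mem=80
  op12 P2: load  L4 → O/I/S/I on L4; bus BusRd; mem=80
  op13 P3: load  L1 → I/I/O/S on L1; bus BusRd; mem=10
  op14 P2: store L2 := 14 → I/I/M/I on L2; bus BusRdX Flush; mem=10
  op15 P3: store L2 := 97 → I/I/I/M on L2; bus BusRdX Flush; mem=14
  op16 P2: load  L1 → I/I/O/S on L1; bus (none); mem=10
  op17 P3: load  L3 → I/I/I/E on L3; bus BusRd; mem=70
  op18 P3: load  L2 → I/I/I/M on L2; bus (none); mem=14

memory[L3] = 70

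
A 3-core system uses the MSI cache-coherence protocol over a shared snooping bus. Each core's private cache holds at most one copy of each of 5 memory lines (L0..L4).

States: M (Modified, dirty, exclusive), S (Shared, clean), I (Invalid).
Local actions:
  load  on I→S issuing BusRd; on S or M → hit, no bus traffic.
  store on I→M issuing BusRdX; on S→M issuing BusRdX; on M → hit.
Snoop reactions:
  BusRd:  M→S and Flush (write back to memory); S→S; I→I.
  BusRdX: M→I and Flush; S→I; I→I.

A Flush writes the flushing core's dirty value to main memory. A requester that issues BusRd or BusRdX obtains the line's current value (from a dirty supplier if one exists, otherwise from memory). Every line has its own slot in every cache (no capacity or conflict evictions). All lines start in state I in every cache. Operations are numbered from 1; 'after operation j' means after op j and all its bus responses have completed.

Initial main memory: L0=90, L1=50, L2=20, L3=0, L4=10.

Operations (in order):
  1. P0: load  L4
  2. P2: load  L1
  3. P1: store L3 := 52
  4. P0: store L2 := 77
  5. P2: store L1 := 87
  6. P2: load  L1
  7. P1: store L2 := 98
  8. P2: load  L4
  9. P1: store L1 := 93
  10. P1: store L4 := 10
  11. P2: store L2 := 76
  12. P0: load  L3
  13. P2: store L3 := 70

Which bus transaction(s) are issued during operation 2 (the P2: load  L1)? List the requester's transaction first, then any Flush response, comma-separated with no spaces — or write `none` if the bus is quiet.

bus = BusRd

step 1: P0: load  L4  ⟶  SII  (L4)  txn=BusRd  M[L4]=10
step 2: P2: load  L1  ⟶  IIS  (L1)  txn=BusRd  M[L1]=50
step 3: P1: store L3 := 52  ⟶  IMI  (L3)  txn=BusRdX  M[L3]=0
step 4: P0: store L2 := 77  ⟶  MII  (L2)  txn=BusRdX  M[L2]=20
step 5: P2: store L1 := 87  ⟶  IIM  (L1)  txn=BusRdX  M[L1]=50
step 6: P2: load  L1  ⟶  IIM  (L1)  txn=∅  M[L1]=50
step 7: P1: store L2 := 98  ⟶  IMI  (L2)  txn=BusRdX+Flush  M[L2]=77
step 8: P2: load  L4  ⟶  SIS  (L4)  txn=BusRd  M[L4]=10
step 9: P1: store L1 := 93  ⟶  IMI  (L1)  txn=BusRdX+Flush  M[L1]=87
step 10: P1: store L4 := 10  ⟶  IMI  (L4)  txn=BusRdX  M[L4]=10
step 11: P2: store L2 := 76  ⟶  IIM  (L2)  txn=BusRdX+Flush  M[L2]=98
step 12: P0: load  L3  ⟶  SSI  (L3)  txn=BusRd+Flush  M[L3]=52
step 13: P2: store L3 := 70  ⟶  IIM  (L3)  txn=BusRdX  M[L3]=52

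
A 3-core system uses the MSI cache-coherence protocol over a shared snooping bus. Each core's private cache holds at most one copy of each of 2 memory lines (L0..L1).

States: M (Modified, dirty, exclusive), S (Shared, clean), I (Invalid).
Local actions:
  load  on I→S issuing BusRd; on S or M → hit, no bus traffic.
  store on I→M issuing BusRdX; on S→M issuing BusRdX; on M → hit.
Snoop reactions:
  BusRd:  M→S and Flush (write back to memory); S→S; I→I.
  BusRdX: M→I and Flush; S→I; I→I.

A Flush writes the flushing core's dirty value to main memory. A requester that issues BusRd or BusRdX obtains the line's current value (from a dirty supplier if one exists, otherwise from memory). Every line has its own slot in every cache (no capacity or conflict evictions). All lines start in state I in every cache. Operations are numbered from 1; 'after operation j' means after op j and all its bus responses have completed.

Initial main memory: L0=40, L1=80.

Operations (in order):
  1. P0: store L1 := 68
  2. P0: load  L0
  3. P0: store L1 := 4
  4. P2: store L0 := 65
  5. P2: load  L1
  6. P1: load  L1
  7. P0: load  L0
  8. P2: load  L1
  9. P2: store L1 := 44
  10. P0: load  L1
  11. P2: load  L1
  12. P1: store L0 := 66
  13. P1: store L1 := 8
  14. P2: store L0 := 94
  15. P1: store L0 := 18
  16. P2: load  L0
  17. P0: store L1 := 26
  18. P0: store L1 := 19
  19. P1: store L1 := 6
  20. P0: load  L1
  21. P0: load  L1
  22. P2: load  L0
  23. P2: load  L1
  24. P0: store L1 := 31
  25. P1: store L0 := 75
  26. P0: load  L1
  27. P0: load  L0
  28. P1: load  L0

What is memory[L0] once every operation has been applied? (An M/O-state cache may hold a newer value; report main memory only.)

memory[L0] = 75

step 1: P0: store L1 := 68  ⟶  MII  (L1)  txn=BusRdX  M[L1]=80
step 2: P0: load  L0  ⟶  SII  (L0)  txn=BusRd  M[L0]=40
step 3: P0: store L1 := 4  ⟶  MII  (L1)  txn=∅  M[L1]=80
step 4: P2: store L0 := 65  ⟶  IIM  (L0)  txn=BusRdX  M[L0]=40
step 5: P2: load  L1  ⟶  SIS  (L1)  txn=BusRd+Flush  M[L1]=4
step 6: P1: load  L1  ⟶  SSS  (L1)  txn=BusRd  M[L1]=4
step 7: P0: load  L0  ⟶  SIS  (L0)  txn=BusRd+Flush  M[L0]=65
step 8: P2: load  L1  ⟶  SSS  (L1)  txn=∅  M[L1]=4
step 9: P2: store L1 := 44  ⟶  IIM  (L1)  txn=BusRdX  M[L1]=4
step 10: P0: load  L1  ⟶  SIS  (L1)  txn=BusRd+Flush  M[L1]=44
step 11: P2: load  L1  ⟶  SIS  (L1)  txn=∅  M[L1]=44
step 12: P1: store L0 := 66  ⟶  IMI  (L0)  txn=BusRdX  M[L0]=65
step 13: P1: store L1 := 8  ⟶  IMI  (L1)  txn=BusRdX  M[L1]=44
step 14: P2: store L0 := 94  ⟶  IIM  (L0)  txn=BusRdX+Flush  M[L0]=66
step 15: P1: store L0 := 18  ⟶  IMI  (L0)  txn=BusRdX+Flush  M[L0]=94
step 16: P2: load  L0  ⟶  ISS  (L0)  txn=BusRd+Flush  M[L0]=18
step 17: P0: store L1 := 26  ⟶  MII  (L1)  txn=BusRdX+Flush  M[L1]=8
step 18: P0: store L1 := 19  ⟶  MII  (L1)  txn=∅  M[L1]=8
step 19: P1: store L1 := 6  ⟶  IMI  (L1)  txn=BusRdX+Flush  M[L1]=19
step 20: P0: load  L1  ⟶  SSI  (L1)  txn=BusRd+Flush  M[L1]=6
step 21: P0: load  L1  ⟶  SSI  (L1)  txn=∅  M[L1]=6
step 22: P2: load  L0  ⟶  ISS  (L0)  txn=∅  M[L0]=18
step 23: P2: load  L1  ⟶  SSS  (L1)  txn=BusRd  M[L1]=6
step 24: P0: store L1 := 31  ⟶  MII  (L1)  txn=BusRdX  M[L1]=6
step 25: P1: store L0 := 75  ⟶  IMI  (L0)  txn=BusRdX  M[L0]=18
step 26: P0: load  L1  ⟶  MII  (L1)  txn=∅  M[L1]=6
step 27: P0: load  L0  ⟶  SSI  (L0)  txn=BusRd+Flush  M[L0]=75
step 28: P1: load  L0  ⟶  SSI  (L0)  txn=∅  M[L0]=75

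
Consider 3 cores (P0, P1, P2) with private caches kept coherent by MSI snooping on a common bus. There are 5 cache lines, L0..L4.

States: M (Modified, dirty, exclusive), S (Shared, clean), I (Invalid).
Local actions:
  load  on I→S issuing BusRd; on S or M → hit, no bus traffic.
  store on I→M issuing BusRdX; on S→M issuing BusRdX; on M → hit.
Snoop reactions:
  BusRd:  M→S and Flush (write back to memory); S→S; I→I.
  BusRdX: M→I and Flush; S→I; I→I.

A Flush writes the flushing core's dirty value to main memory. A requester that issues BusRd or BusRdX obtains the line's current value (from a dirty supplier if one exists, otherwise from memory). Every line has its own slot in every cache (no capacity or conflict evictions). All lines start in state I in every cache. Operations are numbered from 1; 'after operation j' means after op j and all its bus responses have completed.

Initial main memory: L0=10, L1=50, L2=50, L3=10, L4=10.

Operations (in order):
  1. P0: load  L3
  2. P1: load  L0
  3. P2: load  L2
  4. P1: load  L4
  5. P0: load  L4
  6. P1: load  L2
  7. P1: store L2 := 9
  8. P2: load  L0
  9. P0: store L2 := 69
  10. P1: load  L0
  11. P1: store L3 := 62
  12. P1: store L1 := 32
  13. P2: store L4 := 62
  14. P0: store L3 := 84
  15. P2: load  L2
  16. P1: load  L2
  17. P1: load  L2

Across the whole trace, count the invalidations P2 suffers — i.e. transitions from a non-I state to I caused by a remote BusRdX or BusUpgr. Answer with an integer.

invalidations = 1

[1] P0: load  L3 | P0:S(10), P1:I, P2:I | bus: BusRd
[2] P1: load  L0 | P0:I, P1:S(10), P2:I | bus: BusRd
[3] P2: load  L2 | P0:I, P1:I, P2:S(50) | bus: BusRd
[4] P1: load  L4 | P0:I, P1:S(10), P2:I | bus: BusRd
[5] P0: load  L4 | P0:S(10), P1:S(10), P2:I | bus: BusRd
[6] P1: load  L2 | P0:I, P1:S(50), P2:S(50) | bus: BusRd
[7] P1: store L2 := 9 | P0:I, P1:M(9), P2:I | bus: BusRdX
[8] P2: load  L0 | P0:I, P1:S(10), P2:S(10) | bus: BusRd
[9] P0: store L2 := 69 | P0:M(69), P1:I, P2:I | bus: BusRdX,Flush
[10] P1: load  L0 | P0:I, P1:S(10), P2:S(10) | bus: none
[11] P1: store L3 := 62 | P0:I, P1:M(62), P2:I | bus: BusRdX
[12] P1: store L1 := 32 | P0:I, P1:M(32), P2:I | bus: BusRdX
[13] P2: store L4 := 62 | P0:I, P1:I, P2:M(62) | bus: BusRdX
[14] P0: store L3 := 84 | P0:M(84), P1:I, P2:I | bus: BusRdX,Flush
[15] P2: load  L2 | P0:S(69), P1:I, P2:S(69) | bus: BusRd,Flush
[16] P1: load  L2 | P0:S(69), P1:S(69), P2:S(69) | bus: BusRd
[17] P1: load  L2 | P0:S(69), P1:S(69), P2:S(69) | bus: none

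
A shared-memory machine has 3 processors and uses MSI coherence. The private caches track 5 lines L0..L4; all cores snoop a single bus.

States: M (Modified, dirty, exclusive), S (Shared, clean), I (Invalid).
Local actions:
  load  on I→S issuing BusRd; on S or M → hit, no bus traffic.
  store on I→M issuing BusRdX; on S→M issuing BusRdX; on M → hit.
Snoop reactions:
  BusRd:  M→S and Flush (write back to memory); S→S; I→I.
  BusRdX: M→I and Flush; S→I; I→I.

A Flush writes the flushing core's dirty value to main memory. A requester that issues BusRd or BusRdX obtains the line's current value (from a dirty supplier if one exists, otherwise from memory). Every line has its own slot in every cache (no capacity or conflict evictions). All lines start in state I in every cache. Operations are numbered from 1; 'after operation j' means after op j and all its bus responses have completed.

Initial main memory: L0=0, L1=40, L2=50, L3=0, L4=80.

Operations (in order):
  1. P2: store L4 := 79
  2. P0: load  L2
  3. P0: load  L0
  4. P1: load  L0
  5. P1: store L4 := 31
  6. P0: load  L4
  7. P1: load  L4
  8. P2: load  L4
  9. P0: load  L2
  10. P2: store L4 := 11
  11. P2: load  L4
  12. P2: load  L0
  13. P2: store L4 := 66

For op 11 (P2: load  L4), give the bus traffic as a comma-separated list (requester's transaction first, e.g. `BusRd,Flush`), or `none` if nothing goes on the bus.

1. P2: store L4 := 79  bus=[BusRdX]  L4: P0=I P1=I P2=M  mem[L4]=80
2. P0: load  L2  bus=[BusRd]  L2: P0=S P1=I P2=I  mem[L2]=50
3. P0: load  L0  bus=[BusRd]  L0: P0=S P1=I P2=I  mem[L0]=0
4. P1: load  L0  bus=[BusRd]  L0: P0=S P1=S P2=I  mem[L0]=0
5. P1: store L4 := 31  bus=[BusRdX,Flush]  L4: P0=I P1=M P2=I  mem[L4]=79
6. P0: load  L4  bus=[BusRd,Flush]  L4: P0=S P1=S P2=I  mem[L4]=31
7. P1: load  L4  bus=[-]  L4: P0=S P1=S P2=I  mem[L4]=31
8. P2: load  L4  bus=[BusRd]  L4: P0=S P1=S P2=S  mem[L4]=31
9. P0: load  L2  bus=[-]  L2: P0=S P1=I P2=I  mem[L2]=50
10. P2: store L4 := 11  bus=[BusRdX]  L4: P0=I P1=I P2=M  mem[L4]=31
11. P2: load  L4  bus=[-]  L4: P0=I P1=I P2=M  mem[L4]=31
12. P2: load  L0  bus=[BusRd]  L0: P0=S P1=S P2=S  mem[L0]=0
13. P2: store L4 := 66  bus=[-]  L4: P0=I P1=I P2=M  mem[L4]=31

bus = none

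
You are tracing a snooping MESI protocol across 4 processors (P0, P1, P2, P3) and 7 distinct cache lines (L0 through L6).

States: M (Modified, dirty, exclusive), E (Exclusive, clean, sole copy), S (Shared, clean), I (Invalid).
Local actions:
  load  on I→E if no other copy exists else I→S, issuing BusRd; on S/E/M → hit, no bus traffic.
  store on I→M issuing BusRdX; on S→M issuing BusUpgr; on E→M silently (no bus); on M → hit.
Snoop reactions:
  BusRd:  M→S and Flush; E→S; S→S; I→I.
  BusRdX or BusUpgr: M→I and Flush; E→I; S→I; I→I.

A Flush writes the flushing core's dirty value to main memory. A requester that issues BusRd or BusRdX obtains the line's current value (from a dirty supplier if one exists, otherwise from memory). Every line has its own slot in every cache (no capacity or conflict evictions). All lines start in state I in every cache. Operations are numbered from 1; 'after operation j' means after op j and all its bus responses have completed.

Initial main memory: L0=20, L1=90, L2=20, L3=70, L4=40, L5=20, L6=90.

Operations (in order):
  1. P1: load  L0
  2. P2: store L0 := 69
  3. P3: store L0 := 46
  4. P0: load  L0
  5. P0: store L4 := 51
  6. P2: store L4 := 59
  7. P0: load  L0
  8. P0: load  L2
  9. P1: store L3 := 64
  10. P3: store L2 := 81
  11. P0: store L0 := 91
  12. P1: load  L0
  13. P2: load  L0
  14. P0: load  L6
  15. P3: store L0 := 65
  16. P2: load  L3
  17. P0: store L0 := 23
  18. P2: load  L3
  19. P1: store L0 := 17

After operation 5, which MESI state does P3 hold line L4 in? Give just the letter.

state = I

step 1: P1: load  L0  ⟶  IEII  (L0)  txn=BusRd  M[L0]=20
step 2: P2: store L0 := 69  ⟶  IIMI  (L0)  txn=BusRdX  M[L0]=20
step 3: P3: store L0 := 46  ⟶  IIIM  (L0)  txn=BusRdX+Flush  M[L0]=69
step 4: P0: load  L0  ⟶  SIIS  (L0)  txn=BusRd+Flush  M[L0]=46
step 5: P0: store L4 := 51  ⟶  MIII  (L4)  txn=BusRdX  M[L4]=40
step 6: P2: store L4 := 59  ⟶  IIMI  (L4)  txn=BusRdX+Flush  M[L4]=51
step 7: P0: load  L0  ⟶  SIIS  (L0)  txn=∅  M[L0]=46
step 8: P0: load  L2  ⟶  EIII  (L2)  txn=BusRd  M[L2]=20
step 9: P1: store L3 := 64  ⟶  IMII  (L3)  txn=BusRdX  M[L3]=70
step 10: P3: store L2 := 81  ⟶  IIIM  (L2)  txn=BusRdX  M[L2]=20
step 11: P0: store L0 := 91  ⟶  MIII  (L0)  txn=BusUpgr  M[L0]=46
step 12: P1: load  L0  ⟶  SSII  (L0)  txn=BusRd+Flush  M[L0]=91
step 13: P2: load  L0  ⟶  SSSI  (L0)  txn=BusRd  M[L0]=91
step 14: P0: load  L6  ⟶  EIII  (L6)  txn=BusRd  M[L6]=90
step 15: P3: store L0 := 65  ⟶  IIIM  (L0)  txn=BusRdX  M[L0]=91
step 16: P2: load  L3  ⟶  ISSI  (L3)  txn=BusRd+Flush  M[L3]=64
step 17: P0: store L0 := 23  ⟶  MIII  (L0)  txn=BusRdX+Flush  M[L0]=65
step 18: P2: load  L3  ⟶  ISSI  (L3)  txn=∅  M[L3]=64
step 19: P1: store L0 := 17  ⟶  IMII  (L0)  txn=BusRdX+Flush  M[L0]=23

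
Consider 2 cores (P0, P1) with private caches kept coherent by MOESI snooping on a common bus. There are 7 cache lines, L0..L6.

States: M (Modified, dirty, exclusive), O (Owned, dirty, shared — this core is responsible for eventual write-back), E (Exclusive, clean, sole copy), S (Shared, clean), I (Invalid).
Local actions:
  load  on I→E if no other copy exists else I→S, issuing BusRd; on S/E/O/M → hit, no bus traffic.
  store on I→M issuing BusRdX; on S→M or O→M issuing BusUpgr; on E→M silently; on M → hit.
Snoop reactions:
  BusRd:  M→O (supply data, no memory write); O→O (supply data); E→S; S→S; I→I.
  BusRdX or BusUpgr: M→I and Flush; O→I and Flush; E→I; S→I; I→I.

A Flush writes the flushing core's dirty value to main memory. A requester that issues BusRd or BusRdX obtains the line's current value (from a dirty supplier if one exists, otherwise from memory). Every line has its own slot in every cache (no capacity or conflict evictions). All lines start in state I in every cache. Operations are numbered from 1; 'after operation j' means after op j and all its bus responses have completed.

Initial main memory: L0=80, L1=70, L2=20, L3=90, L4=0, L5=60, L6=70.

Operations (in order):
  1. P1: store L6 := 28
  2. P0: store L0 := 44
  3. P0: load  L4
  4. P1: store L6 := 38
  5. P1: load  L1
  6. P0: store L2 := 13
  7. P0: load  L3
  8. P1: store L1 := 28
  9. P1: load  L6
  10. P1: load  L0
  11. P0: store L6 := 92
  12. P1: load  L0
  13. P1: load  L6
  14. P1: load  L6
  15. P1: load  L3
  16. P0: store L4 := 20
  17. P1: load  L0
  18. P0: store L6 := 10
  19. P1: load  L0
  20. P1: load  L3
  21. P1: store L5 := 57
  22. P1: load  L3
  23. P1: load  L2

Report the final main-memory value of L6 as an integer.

[1] P1: store L6 := 28 | P0:I, P1:M(28) | bus: BusRdX
[2] P0: store L0 := 44 | P0:M(44), P1:I | bus: BusRdX
[3] P0: load  L4 | P0:E(0), P1:I | bus: BusRd
[4] P1: store L6 := 38 | P0:I, P1:M(38) | bus: none
[5] P1: load  L1 | P0:I, P1:E(70) | bus: BusRd
[6] P0: store L2 := 13 | P0:M(13), P1:I | bus: BusRdX
[7] P0: load  L3 | P0:E(90), P1:I | bus: BusRd
[8] P1: store L1 := 28 | P0:I, P1:M(28) | bus: none
[9] P1: load  L6 | P0:I, P1:M(38) | bus: none
[10] P1: load  L0 | P0:O(44), P1:S(44) | bus: BusRd
[11] P0: store L6 := 92 | P0:M(92), P1:I | bus: BusRdX,Flush
[12] P1: load  L0 | P0:O(44), P1:S(44) | bus: none
[13] P1: load  L6 | P0:O(92), P1:S(92) | bus: BusRd
[14] P1: load  L6 | P0:O(92), P1:S(92) | bus: none
[15] P1: load  L3 | P0:S(90), P1:S(90) | bus: BusRd
[16] P0: store L4 := 20 | P0:M(20), P1:I | bus: none
[17] P1: load  L0 | P0:O(44), P1:S(44) | bus: none
[18] P0: store L6 := 10 | P0:M(10), P1:I | bus: BusUpgr
[19] P1: load  L0 | P0:O(44), P1:S(44) | bus: none
[20] P1: load  L3 | P0:S(90), P1:S(90) | bus: none
[21] P1: store L5 := 57 | P0:I, P1:M(57) | bus: BusRdX
[22] P1: load  L3 | P0:S(90), P1:S(90) | bus: none
[23] P1: load  L2 | P0:O(13), P1:S(13) | bus: BusRd

memory[L6] = 38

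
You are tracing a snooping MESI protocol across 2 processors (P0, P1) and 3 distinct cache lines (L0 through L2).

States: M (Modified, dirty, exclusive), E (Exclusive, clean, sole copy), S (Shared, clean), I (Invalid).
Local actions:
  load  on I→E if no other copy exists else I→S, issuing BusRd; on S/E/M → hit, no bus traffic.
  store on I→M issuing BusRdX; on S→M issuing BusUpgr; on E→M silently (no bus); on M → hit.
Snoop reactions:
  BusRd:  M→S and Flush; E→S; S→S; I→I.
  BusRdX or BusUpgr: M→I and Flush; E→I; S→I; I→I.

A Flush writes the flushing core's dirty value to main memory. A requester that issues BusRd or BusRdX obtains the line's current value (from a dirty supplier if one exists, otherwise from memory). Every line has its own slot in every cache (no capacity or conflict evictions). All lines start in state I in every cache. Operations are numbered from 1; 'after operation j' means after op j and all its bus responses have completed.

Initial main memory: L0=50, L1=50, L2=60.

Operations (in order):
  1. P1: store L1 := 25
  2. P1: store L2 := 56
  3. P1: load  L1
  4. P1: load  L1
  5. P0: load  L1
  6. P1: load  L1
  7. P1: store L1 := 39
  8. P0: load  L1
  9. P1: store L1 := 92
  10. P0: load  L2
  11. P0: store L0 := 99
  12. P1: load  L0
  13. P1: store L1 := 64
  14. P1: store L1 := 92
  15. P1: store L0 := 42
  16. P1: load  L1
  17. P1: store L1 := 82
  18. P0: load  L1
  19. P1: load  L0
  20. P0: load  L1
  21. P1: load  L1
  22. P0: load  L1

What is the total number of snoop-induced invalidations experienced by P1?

invalidations = 0

  op1 P1: store L1 := 25 → I/M on L1; bus BusRdX; mem=50
  op2 P1: store L2 := 56 → I/M on L2; bus BusRdX; mem=60
  op3 P1: load  L1 → I/M on L1; bus (none); mem=50
  op4 P1: load  L1 → I/M on L1; bus (none); mem=50
  op5 P0: load  L1 → S/S on L1; bus BusRd Flush; mem=25
  op6 P1: load  L1 → S/S on L1; bus (none); mem=25
  op7 P1: store L1 := 39 → I/M on L1; bus BusUpgr; mem=25
  op8 P0: load  L1 → S/S on L1; bus BusRd Flush; mem=39
  op9 P1: store L1 := 92 → I/M on L1; bus BusUpgr; mem=39
  op10 P0: load  L2 → S/S on L2; bus BusRd Flush; mem=56
  op11 P0: store L0 := 99 → M/I on L0; bus BusRdX; mem=50
  op12 P1: load  L0 → S/S on L0; bus BusRd Flush; mem=99
  op13 P1: store L1 := 64 → I/M on L1; bus (none); mem=39
  op14 P1: store L1 := 92 → I/M on L1; bus (none); mem=39
  op15 P1: store L0 := 42 → I/M on L0; bus BusUpgr; mem=99
  op16 P1: load  L1 → I/M on L1; bus (none); mem=39
  op17 P1: store L1 := 82 → I/M on L1; bus (none); mem=39
  op18 P0: load  L1 → S/S on L1; bus BusRd Flush; mem=82
  op19 P1: load  L0 → I/M on L0; bus (none); mem=99
  op20 P0: load  L1 → S/S on L1; bus (none); mem=82
  op21 P1: load  L1 → S/S on L1; bus (none); mem=82
  op22 P0: load  L1 → S/S on L1; bus (none); mem=82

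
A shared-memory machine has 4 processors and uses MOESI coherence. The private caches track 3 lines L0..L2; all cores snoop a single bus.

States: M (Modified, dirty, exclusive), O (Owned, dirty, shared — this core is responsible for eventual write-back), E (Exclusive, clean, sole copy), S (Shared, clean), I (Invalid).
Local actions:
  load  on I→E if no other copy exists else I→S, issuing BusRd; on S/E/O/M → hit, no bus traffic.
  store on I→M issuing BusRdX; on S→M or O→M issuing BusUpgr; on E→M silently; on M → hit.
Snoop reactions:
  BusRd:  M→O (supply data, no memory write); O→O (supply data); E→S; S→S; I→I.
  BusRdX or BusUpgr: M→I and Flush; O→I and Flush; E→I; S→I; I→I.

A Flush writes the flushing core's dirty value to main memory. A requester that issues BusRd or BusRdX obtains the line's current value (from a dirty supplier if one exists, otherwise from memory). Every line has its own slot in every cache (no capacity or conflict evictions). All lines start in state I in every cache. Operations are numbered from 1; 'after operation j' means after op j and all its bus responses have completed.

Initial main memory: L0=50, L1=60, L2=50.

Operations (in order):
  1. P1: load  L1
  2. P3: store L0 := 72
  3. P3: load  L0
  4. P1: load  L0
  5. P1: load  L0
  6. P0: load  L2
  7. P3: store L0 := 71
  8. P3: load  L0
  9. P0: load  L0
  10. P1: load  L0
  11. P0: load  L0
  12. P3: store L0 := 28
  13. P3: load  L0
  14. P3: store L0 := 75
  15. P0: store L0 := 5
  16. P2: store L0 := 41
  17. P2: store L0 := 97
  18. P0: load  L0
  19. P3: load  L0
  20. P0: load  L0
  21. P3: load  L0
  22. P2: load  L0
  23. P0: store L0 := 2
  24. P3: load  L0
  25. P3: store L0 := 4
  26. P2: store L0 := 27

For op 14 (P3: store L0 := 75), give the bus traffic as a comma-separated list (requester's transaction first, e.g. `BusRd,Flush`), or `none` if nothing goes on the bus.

bus = none

step 1: P1: load  L1  ⟶  IEII  (L1)  txn=BusRd  M[L1]=60
step 2: P3: store L0 := 72  ⟶  IIIM  (L0)  txn=BusRdX  M[L0]=50
step 3: P3: load  L0  ⟶  IIIM  (L0)  txn=∅  M[L0]=50
step 4: P1: load  L0  ⟶  ISIO  (L0)  txn=BusRd  M[L0]=50
step 5: P1: load  L0  ⟶  ISIO  (L0)  txn=∅  M[L0]=50
step 6: P0: load  L2  ⟶  EIII  (L2)  txn=BusRd  M[L2]=50
step 7: P3: store L0 := 71  ⟶  IIIM  (L0)  txn=BusUpgr  M[L0]=50
step 8: P3: load  L0  ⟶  IIIM  (L0)  txn=∅  M[L0]=50
step 9: P0: load  L0  ⟶  SIIO  (L0)  txn=BusRd  M[L0]=50
step 10: P1: load  L0  ⟶  SSIO  (L0)  txn=BusRd  M[L0]=50
step 11: P0: load  L0  ⟶  SSIO  (L0)  txn=∅  M[L0]=50
step 12: P3: store L0 := 28  ⟶  IIIM  (L0)  txn=BusUpgr  M[L0]=50
step 13: P3: load  L0  ⟶  IIIM  (L0)  txn=∅  M[L0]=50
step 14: P3: store L0 := 75  ⟶  IIIM  (L0)  txn=∅  M[L0]=50
step 15: P0: store L0 := 5  ⟶  MIII  (L0)  txn=BusRdX+Flush  M[L0]=75
step 16: P2: store L0 := 41  ⟶  IIMI  (L0)  txn=BusRdX+Flush  M[L0]=5
step 17: P2: store L0 := 97  ⟶  IIMI  (L0)  txn=∅  M[L0]=5
step 18: P0: load  L0  ⟶  SIOI  (L0)  txn=BusRd  M[L0]=5
step 19: P3: load  L0  ⟶  SIOS  (L0)  txn=BusRd  M[L0]=5
step 20: P0: load  L0  ⟶  SIOS  (L0)  txn=∅  M[L0]=5
step 21: P3: load  L0  ⟶  SIOS  (L0)  txn=∅  M[L0]=5
step 22: P2: load  L0  ⟶  SIOS  (L0)  txn=∅  M[L0]=5
step 23: P0: store L0 := 2  ⟶  MIII  (L0)  txn=BusUpgr+Flush  M[L0]=97
step 24: P3: load  L0  ⟶  OIIS  (L0)  txn=BusRd  M[L0]=97
step 25: P3: store L0 := 4  ⟶  IIIM  (L0)  txn=BusUpgr+Flush  M[L0]=2
step 26: P2: store L0 := 27  ⟶  IIMI  (L0)  txn=BusRdX+Flush  M[L0]=4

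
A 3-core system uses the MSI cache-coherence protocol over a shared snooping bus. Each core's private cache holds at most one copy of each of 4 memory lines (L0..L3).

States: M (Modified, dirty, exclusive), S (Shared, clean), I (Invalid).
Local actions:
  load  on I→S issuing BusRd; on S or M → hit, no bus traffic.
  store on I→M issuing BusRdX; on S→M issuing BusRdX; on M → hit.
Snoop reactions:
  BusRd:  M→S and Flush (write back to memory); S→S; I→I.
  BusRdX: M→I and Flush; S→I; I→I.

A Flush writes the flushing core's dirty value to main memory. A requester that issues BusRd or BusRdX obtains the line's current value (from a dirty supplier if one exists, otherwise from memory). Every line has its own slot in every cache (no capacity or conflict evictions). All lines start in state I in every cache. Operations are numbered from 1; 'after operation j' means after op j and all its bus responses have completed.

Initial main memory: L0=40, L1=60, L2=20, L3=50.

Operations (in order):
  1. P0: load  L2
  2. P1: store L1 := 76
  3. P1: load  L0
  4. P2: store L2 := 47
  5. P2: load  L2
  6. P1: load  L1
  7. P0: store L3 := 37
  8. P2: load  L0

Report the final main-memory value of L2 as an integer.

memory[L2] = 20

1. P0: load  L2  bus=[BusRd]  L2: P0=S P1=I P2=I  mem[L2]=20
2. P1: store L1 := 76  bus=[BusRdX]  L1: P0=I P1=M P2=I  mem[L1]=60
3. P1: load  L0  bus=[BusRd]  L0: P0=I P1=S P2=I  mem[L0]=40
4. P2: store L2 := 47  bus=[BusRdX]  L2: P0=I P1=I P2=M  mem[L2]=20
5. P2: load  L2  bus=[-]  L2: P0=I P1=I P2=M  mem[L2]=20
6. P1: load  L1  bus=[-]  L1: P0=I P1=M P2=I  mem[L1]=60
7. P0: store L3 := 37  bus=[BusRdX]  L3: P0=M P1=I P2=I  mem[L3]=50
8. P2: load  L0  bus=[BusRd]  L0: P0=I P1=S P2=S  mem[L0]=40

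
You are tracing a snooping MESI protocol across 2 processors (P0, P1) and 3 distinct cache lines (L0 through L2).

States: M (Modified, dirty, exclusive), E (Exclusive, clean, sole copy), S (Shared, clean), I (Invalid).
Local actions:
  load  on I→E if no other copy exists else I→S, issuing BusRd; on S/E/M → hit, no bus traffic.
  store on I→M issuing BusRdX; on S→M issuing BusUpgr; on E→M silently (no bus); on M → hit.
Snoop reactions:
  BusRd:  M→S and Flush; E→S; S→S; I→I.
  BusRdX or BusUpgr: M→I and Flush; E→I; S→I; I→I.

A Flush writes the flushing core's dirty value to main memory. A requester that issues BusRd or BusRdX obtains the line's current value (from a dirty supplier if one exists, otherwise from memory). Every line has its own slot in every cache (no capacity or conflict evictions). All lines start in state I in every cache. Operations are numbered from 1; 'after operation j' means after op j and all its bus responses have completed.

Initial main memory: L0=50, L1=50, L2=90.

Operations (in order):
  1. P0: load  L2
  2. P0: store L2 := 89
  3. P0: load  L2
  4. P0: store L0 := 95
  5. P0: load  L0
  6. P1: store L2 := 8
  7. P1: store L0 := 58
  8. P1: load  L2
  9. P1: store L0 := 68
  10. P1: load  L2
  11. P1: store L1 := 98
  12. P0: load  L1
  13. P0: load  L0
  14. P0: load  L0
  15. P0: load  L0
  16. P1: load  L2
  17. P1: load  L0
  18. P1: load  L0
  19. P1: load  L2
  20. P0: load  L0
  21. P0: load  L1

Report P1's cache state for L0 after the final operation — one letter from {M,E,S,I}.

state = S

1. P0: load  L2  bus=[BusRd]  L2: P0=E P1=I  mem[L2]=90
2. P0: store L2 := 89  bus=[-]  L2: P0=M P1=I  mem[L2]=90
3. P0: load  L2  bus=[-]  L2: P0=M P1=I  mem[L2]=90
4. P0: store L0 := 95  bus=[BusRdX]  L0: P0=M P1=I  mem[L0]=50
5. P0: load  L0  bus=[-]  L0: P0=M P1=I  mem[L0]=50
6. P1: store L2 := 8  bus=[BusRdX,Flush]  L2: P0=I P1=M  mem[L2]=89
7. P1: store L0 := 58  bus=[BusRdX,Flush]  L0: P0=I P1=M  mem[L0]=95
8. P1: load  L2  bus=[-]  L2: P0=I P1=M  mem[L2]=89
9. P1: store L0 := 68  bus=[-]  L0: P0=I P1=M  mem[L0]=95
10. P1: load  L2  bus=[-]  L2: P0=I P1=M  mem[L2]=89
11. P1: store L1 := 98  bus=[BusRdX]  L1: P0=I P1=M  mem[L1]=50
12. P0: load  L1  bus=[BusRd,Flush]  L1: P0=S P1=S  mem[L1]=98
13. P0: load  L0  bus=[BusRd,Flush]  L0: P0=S P1=S  mem[L0]=68
14. P0: load  L0  bus=[-]  L0: P0=S P1=S  mem[L0]=68
15. P0: load  L0  bus=[-]  L0: P0=S P1=S  mem[L0]=68
16. P1: load  L2  bus=[-]  L2: P0=I P1=M  mem[L2]=89
17. P1: load  L0  bus=[-]  L0: P0=S P1=S  mem[L0]=68
18. P1: load  L0  bus=[-]  L0: P0=S P1=S  mem[L0]=68
19. P1: load  L2  bus=[-]  L2: P0=I P1=M  mem[L2]=89
20. P0: load  L0  bus=[-]  L0: P0=S P1=S  mem[L0]=68
21. P0: load  L1  bus=[-]  L1: P0=S P1=S  mem[L1]=98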